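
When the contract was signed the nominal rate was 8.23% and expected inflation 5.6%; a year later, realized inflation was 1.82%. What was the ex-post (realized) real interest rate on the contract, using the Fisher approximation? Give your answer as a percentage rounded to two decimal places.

6.41%

Ex-post: 8.23% − 1.82% = 6.410%
So the realized real rate is 6.41%.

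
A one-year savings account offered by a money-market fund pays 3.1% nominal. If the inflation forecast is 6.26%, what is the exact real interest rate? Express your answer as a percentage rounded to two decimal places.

By the Fisher relation, 1 + r = (1 + i)/(1 + π).
1 + r = 1.03100 / 1.06260 = 0.970262
r = 0.970262 − 1 = -2.9738%, i.e. -2.97%.

-2.97%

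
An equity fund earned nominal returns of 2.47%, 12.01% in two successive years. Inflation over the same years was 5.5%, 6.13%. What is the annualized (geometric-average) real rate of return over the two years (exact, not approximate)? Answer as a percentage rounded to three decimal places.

1.247%

Nominal growth factor = 1.0247 × 1.1201 = 1.14776647
Price-level growth factor = 1.0550 × 1.0613 = 1.11967150
Real growth factor = 1.14776647 / 1.11967150 = 1.02509215
Annualized real rate = 1.02509215^(1/2) − 1 = 1.2468% → 1.247%.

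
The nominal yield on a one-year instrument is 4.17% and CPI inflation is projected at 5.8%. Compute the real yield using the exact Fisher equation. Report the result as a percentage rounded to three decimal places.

By the Fisher relation, 1 + r = (1 + i)/(1 + π).
1 + r = 1.04170 / 1.05800 = 0.984594
r = 0.984594 − 1 = -1.5406%, i.e. -1.541%.

-1.541%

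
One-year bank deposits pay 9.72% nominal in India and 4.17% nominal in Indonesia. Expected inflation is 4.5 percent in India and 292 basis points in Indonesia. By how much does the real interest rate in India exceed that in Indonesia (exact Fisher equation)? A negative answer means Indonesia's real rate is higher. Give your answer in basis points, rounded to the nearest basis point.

378 basis points

India: (1 + 0.0972)/(1 + 0.0450) − 1 = 4.9952%
Indonesia: (1 + 0.0417)/(1 + 0.0292) − 1 = 1.2145%
Differential = 4.9952% − 1.2145% = 3.7807% → 378 basis points.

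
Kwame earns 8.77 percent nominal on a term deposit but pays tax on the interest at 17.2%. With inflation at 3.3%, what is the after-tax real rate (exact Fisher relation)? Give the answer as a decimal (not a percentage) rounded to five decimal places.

After-tax nominal return = 8.77% × (1 − 0.172) = 7.26156%.
1 + r = 1.0726156 / 1.03300 = 1.038350
After-tax real rate = 1.038350 − 1 → 0.03835.

0.03835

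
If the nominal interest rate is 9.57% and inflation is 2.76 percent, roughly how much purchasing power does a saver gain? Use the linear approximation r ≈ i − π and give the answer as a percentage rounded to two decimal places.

r ≈ i − π = 9.57% − 2.76% = 6.81%.

6.81%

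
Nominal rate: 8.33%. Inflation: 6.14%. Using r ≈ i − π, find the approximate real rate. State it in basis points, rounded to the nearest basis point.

219 basis points

r ≈ i − π = 8.33% − 6.14% = 219 basis points.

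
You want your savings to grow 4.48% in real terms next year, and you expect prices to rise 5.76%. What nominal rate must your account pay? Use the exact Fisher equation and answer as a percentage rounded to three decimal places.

(1 + i) = (1 + r)(1 + π) = 1.04480 × 1.05760 = 1.10498048
i = 1.10498048 − 1, so the required nominal rate is 10.498%.

10.498%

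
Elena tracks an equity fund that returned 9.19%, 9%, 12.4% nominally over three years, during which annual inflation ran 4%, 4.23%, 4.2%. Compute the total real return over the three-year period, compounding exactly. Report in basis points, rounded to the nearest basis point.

Nominal growth factor = 1.0919 × 1.0900 × 1.1240 = 1.337752
Price-level growth factor = 1.0400 × 1.0423 × 1.0420 = 1.129520
Real growth factor = 1.337752 / 1.129520 = 1.184355
Total real return = 1.184355 − 1 → 1844 basis points.

1844 basis points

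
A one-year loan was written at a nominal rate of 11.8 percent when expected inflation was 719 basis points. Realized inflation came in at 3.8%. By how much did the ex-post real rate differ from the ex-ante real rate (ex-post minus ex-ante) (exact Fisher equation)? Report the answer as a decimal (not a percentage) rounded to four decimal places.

0.0341

Ex-ante: (1 + 0.1180)/(1 + 0.0719) − 1 = 4.3008%
Ex-post: (1 + 0.1180)/(1 + 0.0380) − 1 = 7.7071%
Difference (ex-post − ex-ante) = 3.4064% → 0.0341.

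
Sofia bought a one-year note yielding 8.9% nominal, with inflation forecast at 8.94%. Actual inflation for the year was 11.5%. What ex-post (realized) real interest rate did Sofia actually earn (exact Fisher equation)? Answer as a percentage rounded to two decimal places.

-2.33%

Ex-post: (1 + 0.0890)/(1 + 0.1150) − 1 = -2.3318%
So the realized real rate is -2.33%.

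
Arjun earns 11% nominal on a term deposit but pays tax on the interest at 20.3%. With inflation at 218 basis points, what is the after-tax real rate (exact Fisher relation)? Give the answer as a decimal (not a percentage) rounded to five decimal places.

After-tax nominal return = 11% × (1 − 0.203) = 8.7670%.
1 + r = 1.08767 / 1.02180 = 1.0644647
After-tax real rate = 1.0644647 − 1 → 0.06446.

0.06446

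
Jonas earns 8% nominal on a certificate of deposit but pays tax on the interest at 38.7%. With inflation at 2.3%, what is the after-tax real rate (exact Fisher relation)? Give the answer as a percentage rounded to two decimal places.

After-tax nominal return = 8% × (1 − 0.387) = 4.9040%.
1 + r = 1.04904 / 1.02300 = 1.025455
After-tax real rate = 1.025455 − 1 → 2.55%.

2.55%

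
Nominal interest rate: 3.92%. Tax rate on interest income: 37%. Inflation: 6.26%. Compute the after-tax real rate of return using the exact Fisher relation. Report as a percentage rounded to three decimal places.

After-tax nominal return = 3.92% × (1 − 0.37) = 2.4696%.
1 + r = 1.024696 / 1.06260 = 0.964329
After-tax real rate = 0.964329 − 1 → -3.567%.

-3.567%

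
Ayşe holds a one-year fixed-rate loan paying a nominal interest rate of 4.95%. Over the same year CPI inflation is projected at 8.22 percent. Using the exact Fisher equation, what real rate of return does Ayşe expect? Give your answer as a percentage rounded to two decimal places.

1 + r = 1.04950 / 1.08220 = 0.969784
r = 0.969784 − 1 = -3.0216%, i.e. -3.02%.

-3.02%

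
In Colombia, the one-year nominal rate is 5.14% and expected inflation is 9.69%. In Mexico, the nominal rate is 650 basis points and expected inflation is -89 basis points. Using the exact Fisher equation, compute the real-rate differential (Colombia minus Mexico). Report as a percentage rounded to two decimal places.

Colombia: (1 + 0.0514)/(1 + 0.0969) − 1 = -4.1481%
Mexico: (1 + 0.0650)/(1 − 0.0089) − 1 = 7.4564%
Differential = -4.1481% − 7.4564% = -11.6044% → -11.60%.

-11.60%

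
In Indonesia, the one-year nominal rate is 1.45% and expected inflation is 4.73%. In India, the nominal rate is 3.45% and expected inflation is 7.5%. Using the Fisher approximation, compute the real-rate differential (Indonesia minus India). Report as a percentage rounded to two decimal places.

0.77%

Indonesia: 1.45% − 4.73% = -3.280%
India: 3.45% − 7.5% = -4.050%
Differential = 0.770% → 0.77%.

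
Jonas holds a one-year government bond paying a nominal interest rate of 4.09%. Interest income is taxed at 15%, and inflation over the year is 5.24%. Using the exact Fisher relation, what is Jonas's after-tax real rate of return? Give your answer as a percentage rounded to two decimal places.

After-tax nominal return = 4.09% × (1 − 0.15) = 3.4765%.
1 + r = 1.034765 / 1.05240 = 0.983243
After-tax real rate = 0.983243 − 1 → -1.68%.

-1.68%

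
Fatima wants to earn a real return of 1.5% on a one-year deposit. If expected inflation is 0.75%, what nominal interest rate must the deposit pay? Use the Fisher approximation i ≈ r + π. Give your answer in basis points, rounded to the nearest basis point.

i ≈ r + π = 1.5% + 0.75% = 225 basis points.

225 basis points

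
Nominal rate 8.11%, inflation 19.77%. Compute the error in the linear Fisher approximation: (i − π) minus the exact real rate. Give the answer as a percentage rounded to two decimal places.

Approximate: r ≈ 8.110% − 19.770% = -11.6600%
Exact: (1 + 0.0811)/(1 + 0.1977) − 1 = -9.7353%
Error = -11.6600% − (-9.7353%) = -1.9247% → -1.92%.

-1.92%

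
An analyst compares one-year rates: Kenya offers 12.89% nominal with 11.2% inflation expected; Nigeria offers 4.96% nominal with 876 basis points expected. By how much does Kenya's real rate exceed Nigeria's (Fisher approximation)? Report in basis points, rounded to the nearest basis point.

549 basis points

Kenya: 12.89% − 11.2% = 1.690%
Nigeria: 4.96% − 8.76% = -3.800%
Differential = 5.490% → 549 basis points.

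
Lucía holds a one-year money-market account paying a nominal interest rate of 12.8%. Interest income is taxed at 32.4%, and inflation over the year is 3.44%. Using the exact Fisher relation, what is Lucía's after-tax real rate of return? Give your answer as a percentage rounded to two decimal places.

5.04%

After-tax nominal return = 12.8% × (1 − 0.324) = 8.6528%.
1 + r = 1.086528 / 1.03440 = 1.050394
After-tax real rate = 1.050394 − 1 → 5.04%.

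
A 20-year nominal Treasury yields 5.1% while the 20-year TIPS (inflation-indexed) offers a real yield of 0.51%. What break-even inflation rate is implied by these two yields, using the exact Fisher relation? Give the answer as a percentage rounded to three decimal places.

4.567%

(1 + π) = (1 + i)/(1 + r) = 1.05100 / 1.00510 = 1.045667
Break-even inflation = 1.045667 − 1 → 4.567%.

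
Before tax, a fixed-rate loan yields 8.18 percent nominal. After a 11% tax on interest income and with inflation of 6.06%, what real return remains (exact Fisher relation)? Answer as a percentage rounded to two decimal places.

1.15%

After-tax nominal return = 8.18% × (1 − 0.11) = 7.2802%.
1 + r = 1.072802 / 1.06060 = 1.011505
After-tax real rate = 1.011505 − 1 → 1.15%.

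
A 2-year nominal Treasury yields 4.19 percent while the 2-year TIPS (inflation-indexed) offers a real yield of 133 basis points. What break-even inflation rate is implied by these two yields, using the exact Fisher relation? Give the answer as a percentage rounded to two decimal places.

2.82%

(1 + π) = (1 + i)/(1 + r) = 1.04190 / 1.01330 = 1.028225
Break-even inflation = 1.028225 − 1 → 2.82%.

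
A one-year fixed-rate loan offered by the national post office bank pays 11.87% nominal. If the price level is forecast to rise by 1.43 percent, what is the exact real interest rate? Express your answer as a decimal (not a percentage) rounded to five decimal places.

By the Fisher equation, 1 + r = (1 + i)/(1 + π).
1 + r = 1.11870 / 1.01430 = 1.102928
r = 1.102928 − 1 = 10.2928%, i.e. 0.10293.

0.10293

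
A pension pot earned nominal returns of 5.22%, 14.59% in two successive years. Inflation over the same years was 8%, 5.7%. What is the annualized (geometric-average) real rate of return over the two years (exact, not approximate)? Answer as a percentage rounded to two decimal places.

2.77%

Nominal growth factor = 1.0522 × 1.1459 = 1.20571598
Price-level growth factor = 1.0800 × 1.0570 = 1.14156000
Real growth factor = 1.20571598 / 1.14156000 = 1.05620027
Annualized real rate = 1.05620027^(1/2) − 1 = 2.7716% → 2.77%.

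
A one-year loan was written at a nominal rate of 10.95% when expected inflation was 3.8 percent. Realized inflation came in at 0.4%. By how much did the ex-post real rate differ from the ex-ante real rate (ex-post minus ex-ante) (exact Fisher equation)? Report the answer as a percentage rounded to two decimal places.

Ex-ante: (1 + 0.1095)/(1 + 0.0380) − 1 = 6.8882%
Ex-post: (1 + 0.1095)/(1 + 0.0040) − 1 = 10.5080%
Difference (ex-post − ex-ante) = 3.6197% → 3.62%.

3.62%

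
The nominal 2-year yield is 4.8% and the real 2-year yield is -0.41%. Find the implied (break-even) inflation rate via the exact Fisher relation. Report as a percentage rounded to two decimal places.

5.23%

(1 + π) = (1 + i)/(1 + r) = 1.04800 / 0.99590 = 1.052314
Break-even inflation = 1.052314 − 1 → 5.23%.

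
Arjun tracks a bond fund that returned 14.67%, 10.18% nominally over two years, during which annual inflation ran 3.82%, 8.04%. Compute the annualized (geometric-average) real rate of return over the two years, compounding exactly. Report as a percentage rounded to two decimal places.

Compound the nominal returns: 1.1467 × 1.1018 = 1.26343406.
Compound inflation: 1.0382 × 1.0804 = 1.12167128.
Deflate: 1.26343406 / 1.12167128 = 1.12638532.
Annualized real rate = 1.12638532^(1/2) − 1 = 6.1313% → 6.13%.

6.13%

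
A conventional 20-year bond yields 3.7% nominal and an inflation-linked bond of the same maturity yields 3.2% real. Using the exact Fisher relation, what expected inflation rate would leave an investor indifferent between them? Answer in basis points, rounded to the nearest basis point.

(1 + π) = (1 + i)/(1 + r) = 1.03700 / 1.03200 = 1.004845
Break-even inflation = 1.004845 − 1 → 48 basis points.

48 basis points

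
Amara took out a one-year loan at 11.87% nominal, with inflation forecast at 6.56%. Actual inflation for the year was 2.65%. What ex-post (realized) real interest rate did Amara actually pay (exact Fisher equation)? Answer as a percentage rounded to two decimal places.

8.98%

Ex-post: (1 + 0.1187)/(1 + 0.0265) − 1 = 8.9820%
So the realized real rate is 8.98%.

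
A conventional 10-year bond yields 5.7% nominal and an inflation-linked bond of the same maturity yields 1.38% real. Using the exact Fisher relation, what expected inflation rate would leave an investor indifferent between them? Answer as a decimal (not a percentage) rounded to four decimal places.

(1 + π) = (1 + i)/(1 + r) = 1.05700 / 1.01380 = 1.042612
Break-even inflation = 1.042612 − 1 → 0.0426.

0.0426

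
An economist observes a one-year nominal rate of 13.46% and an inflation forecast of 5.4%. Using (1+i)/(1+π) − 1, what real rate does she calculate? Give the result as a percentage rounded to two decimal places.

7.65%

By the Fisher equation, 1 + r = (1 + i)/(1 + π).
1 + r = 1.13460 / 1.05400 = 1.076471
r = 1.076471 − 1 = 7.6471%, i.e. 7.65%.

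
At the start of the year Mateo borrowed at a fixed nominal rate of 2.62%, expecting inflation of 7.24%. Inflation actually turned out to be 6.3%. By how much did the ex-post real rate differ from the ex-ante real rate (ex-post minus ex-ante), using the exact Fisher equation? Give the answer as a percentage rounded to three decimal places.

Ex-ante: (1 + 0.0262)/(1 + 0.0724) − 1 = -4.3081%
Ex-post: (1 + 0.0262)/(1 + 0.0630) − 1 = -3.4619%
Difference (ex-post − ex-ante) = 0.8462% → 0.846%.

0.846%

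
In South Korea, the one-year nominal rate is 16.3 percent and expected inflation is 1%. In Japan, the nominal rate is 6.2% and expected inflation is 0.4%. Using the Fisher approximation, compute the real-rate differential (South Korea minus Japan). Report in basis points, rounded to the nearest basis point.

950 basis points

South Korea: 16.3% − 1% = 15.300%
Japan: 6.2% − 0.4% = 5.800%
Differential = 9.500% → 950 basis points.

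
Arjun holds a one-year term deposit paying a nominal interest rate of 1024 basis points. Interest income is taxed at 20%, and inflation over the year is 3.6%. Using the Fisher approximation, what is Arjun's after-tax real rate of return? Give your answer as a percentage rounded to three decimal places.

4.592%

After-tax nominal return = 10.24% × (1 − 0.2) = 8.1920%.
r ≈ 8.1920% − 3.6% → 4.592%.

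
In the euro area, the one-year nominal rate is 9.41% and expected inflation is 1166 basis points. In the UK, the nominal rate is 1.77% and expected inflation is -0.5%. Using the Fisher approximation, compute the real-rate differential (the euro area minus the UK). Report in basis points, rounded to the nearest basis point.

-452 basis points

The euro area: 9.41% − 11.66% = -2.250%
The UK: 1.77% − (-0.5%) = 2.270%
Differential = -4.520% → -452 basis points.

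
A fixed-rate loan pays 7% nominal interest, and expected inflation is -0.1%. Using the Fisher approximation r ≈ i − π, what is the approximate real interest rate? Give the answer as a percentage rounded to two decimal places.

7.10%

r ≈ i − π = 7% − (-0.1%) = 7.10%.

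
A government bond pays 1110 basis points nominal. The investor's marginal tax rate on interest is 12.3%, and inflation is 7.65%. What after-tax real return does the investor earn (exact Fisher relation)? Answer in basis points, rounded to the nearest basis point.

194 basis points

After-tax nominal return = 11.1% × (1 − 0.123) = 9.7347%.
1 + r = 1.097347 / 1.07650 = 1.019366
After-tax real rate = 1.019366 − 1 → 194 basis points.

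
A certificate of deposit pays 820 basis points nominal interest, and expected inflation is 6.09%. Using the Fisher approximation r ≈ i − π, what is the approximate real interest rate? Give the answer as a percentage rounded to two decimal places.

2.11%

r ≈ i − π = 8.2% − 6.09% = 2.11%.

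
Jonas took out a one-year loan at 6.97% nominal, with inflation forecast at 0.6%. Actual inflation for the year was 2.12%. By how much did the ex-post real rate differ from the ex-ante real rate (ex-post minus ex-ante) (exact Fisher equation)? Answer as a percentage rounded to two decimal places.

Ex-ante: (1 + 0.0697)/(1 + 0.0060) − 1 = 6.3320%
Ex-post: (1 + 0.0697)/(1 + 0.0212) − 1 = 4.7493%
Difference (ex-post − ex-ante) = -1.5827% → -1.58%.

-1.58%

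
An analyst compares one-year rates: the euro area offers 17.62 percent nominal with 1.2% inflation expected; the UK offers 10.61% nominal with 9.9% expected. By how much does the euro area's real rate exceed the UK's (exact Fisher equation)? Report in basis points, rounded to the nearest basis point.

The euro area: (1 + 0.1762)/(1 + 0.0120) − 1 = 16.2253%
The UK: (1 + 0.1061)/(1 + 0.0990) − 1 = 0.6460%
Differential = 16.2253% − 0.6460% = 15.5793% → 1558 basis points.

1558 basis points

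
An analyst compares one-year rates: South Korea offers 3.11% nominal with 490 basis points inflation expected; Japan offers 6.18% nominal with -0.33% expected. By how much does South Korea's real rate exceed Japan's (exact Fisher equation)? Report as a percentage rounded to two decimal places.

South Korea: (1 + 0.0311)/(1 + 0.0490) − 1 = -1.7064%
Japan: (1 + 0.0618)/(1 − 0.0033) − 1 = 6.5316%
Differential = -1.7064% − 6.5316% = -8.2379% → -8.24%.

-8.24%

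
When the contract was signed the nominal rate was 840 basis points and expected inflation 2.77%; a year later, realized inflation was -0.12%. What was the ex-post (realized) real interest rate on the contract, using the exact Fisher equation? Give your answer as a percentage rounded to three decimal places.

Ex-post: (1 + 0.0840)/(1 − 0.0012) − 1 = 8.5302%
So the realized real rate is 8.530%.

8.530%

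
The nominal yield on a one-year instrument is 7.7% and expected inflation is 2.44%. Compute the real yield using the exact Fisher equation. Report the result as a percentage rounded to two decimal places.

5.13%

1 + r = 1.07700 / 1.02440 = 1.051347
r = 1.051347 − 1 = 5.1347%, i.e. 5.13%.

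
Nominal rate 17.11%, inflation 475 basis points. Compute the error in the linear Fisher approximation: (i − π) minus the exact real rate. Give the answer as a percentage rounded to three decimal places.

Approximate: r ≈ 17.110% − 4.750% = 12.3600%
Exact: (1 + 0.1711)/(1 + 0.0475) − 1 = 11.79952%
Error = 12.3600% − 11.79952% = 0.56048% → 0.560%.

0.560%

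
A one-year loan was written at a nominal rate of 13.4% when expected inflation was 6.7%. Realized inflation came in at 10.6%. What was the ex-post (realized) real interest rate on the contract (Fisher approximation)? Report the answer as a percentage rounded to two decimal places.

Ex-post: 13.4% − 10.6% = 2.800%
So the realized real rate is 2.80%.

2.80%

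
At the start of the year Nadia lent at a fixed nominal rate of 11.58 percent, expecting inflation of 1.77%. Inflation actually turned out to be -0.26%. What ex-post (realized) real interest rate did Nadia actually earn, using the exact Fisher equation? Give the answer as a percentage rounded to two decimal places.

11.87%

Ex-post: (1 + 0.1158)/(1 − 0.0026) − 1 = 11.8709%
So the realized real rate is 11.87%.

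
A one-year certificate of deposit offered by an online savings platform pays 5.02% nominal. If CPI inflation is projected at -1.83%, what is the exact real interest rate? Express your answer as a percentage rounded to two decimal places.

6.98%

1 + r = 1.05020 / 0.98170 = 1.069777
r = 1.069777 − 1 = 6.9777%, i.e. 6.98%.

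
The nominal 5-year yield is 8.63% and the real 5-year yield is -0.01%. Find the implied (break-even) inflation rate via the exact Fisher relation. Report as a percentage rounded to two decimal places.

(1 + π) = (1 + i)/(1 + r) = 1.08630 / 0.99990 = 1.086409
Break-even inflation = 1.086409 − 1 → 8.64%.

8.64%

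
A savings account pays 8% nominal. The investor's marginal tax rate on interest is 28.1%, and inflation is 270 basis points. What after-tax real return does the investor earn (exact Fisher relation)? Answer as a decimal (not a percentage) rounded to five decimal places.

0.02972

After-tax nominal return = 8% × (1 − 0.281) = 5.7520%.
1 + r = 1.05752 / 1.02700 = 1.029718
After-tax real rate = 1.029718 − 1 → 0.02972.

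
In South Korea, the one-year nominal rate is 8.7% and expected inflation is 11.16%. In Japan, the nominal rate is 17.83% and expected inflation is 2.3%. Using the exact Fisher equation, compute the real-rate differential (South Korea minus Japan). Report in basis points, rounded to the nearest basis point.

South Korea: (1 + 0.0870)/(1 + 0.1116) − 1 = -2.2130%
Japan: (1 + 0.1783)/(1 + 0.0230) − 1 = 15.1808%
Differential = -2.2130% − 15.1808% = -17.3939% → -1739 basis points.

-1739 basis points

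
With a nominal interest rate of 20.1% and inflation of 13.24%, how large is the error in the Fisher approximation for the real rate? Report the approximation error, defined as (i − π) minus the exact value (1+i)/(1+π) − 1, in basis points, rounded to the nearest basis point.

80 basis points

Approximate: r ≈ 20.100% − 13.240% = 6.8600%
Exact: (1 + 0.2010)/(1 + 0.1324) − 1 = 6.0579%
Error = 6.8600% − 6.0579% = 0.8021% → 80 basis points.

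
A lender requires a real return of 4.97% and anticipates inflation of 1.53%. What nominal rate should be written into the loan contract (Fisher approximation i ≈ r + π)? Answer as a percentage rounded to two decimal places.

6.50%

i ≈ r + π = 4.97% + 1.53% = 6.50%.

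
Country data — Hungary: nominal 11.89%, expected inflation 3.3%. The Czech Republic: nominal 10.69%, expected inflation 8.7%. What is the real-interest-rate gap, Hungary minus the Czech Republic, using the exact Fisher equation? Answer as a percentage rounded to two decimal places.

6.48%

Hungary: (1 + 0.1189)/(1 + 0.0330) − 1 = 8.3156%
The Czech Republic: (1 + 0.1069)/(1 + 0.0870) − 1 = 1.8307%
Differential = 8.3156% − 1.8307% = 6.4849% → 6.48%.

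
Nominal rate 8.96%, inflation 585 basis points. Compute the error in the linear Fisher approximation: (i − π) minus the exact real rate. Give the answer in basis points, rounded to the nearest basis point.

17 basis points

Approximate: r ≈ 8.960% − 5.850% = 3.1100%
Exact: (1 + 0.0896)/(1 + 0.0585) − 1 = 2.9381%
Error = 3.1100% − 2.9381% = 0.1719% → 17 basis points.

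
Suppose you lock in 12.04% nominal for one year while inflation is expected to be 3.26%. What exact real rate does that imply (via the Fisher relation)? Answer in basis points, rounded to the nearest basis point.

850 basis points

1 + r = 1.12040 / 1.03260 = 1.085028
r = 1.085028 − 1 = 8.5028%, i.e. 850 basis points.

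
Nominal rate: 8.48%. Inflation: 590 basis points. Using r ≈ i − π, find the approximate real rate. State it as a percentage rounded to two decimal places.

2.58%

r ≈ i − π = 8.48% − 5.9% = 2.58%.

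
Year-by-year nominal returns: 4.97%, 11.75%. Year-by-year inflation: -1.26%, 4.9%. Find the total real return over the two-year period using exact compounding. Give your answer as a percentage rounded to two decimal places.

13.25%

Compound the nominal returns: 1.0497 × 1.1175 = 1.173040.
Compound inflation: 0.9874 × 1.0490 = 1.035783.
Deflate: 1.173040 / 1.035783 = 1.132515.
Total real return = 1.132515 − 1 → 13.25%.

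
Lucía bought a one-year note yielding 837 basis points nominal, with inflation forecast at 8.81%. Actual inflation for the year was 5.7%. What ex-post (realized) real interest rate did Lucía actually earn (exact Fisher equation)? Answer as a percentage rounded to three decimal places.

Ex-post: (1 + 0.0837)/(1 + 0.0570) − 1 = 2.5260%
So the realized real rate is 2.526%.

2.526%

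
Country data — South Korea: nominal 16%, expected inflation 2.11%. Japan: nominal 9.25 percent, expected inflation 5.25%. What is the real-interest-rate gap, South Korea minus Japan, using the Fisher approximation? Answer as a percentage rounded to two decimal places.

9.89%

South Korea: 16% − 2.11% = 13.890%
Japan: 9.25% − 5.25% = 4.000%
Differential = 9.890% → 9.89%.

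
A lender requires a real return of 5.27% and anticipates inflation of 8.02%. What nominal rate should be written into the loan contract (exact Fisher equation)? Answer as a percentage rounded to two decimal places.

13.71%

(1 + i) = (1 + r)(1 + π) = 1.05270 × 1.08020 = 1.13712654
i = 1.13712654 − 1, so the required nominal rate is 13.71%.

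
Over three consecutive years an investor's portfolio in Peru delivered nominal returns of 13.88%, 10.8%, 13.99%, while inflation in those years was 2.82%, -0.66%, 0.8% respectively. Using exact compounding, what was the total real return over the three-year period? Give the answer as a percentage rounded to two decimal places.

Nominal growth factor = 1.1388 × 1.1080 × 1.1399 = 1.438315
Price-level growth factor = 1.0282 × 0.9934 × 1.0080 = 1.029585
Real growth factor = 1.438315 / 1.029585 = 1.396985
Total real return = 1.396985 − 1 → 39.70%.

39.70%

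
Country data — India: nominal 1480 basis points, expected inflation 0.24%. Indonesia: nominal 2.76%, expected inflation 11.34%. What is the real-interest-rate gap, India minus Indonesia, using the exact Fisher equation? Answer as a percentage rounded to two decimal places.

22.23%

India: (1 + 0.1480)/(1 + 0.0024) − 1 = 14.5251%
Indonesia: (1 + 0.0276)/(1 + 0.1134) − 1 = -7.7061%
Differential = 14.5251% − (-7.7061%) = 22.2313% → 22.23%.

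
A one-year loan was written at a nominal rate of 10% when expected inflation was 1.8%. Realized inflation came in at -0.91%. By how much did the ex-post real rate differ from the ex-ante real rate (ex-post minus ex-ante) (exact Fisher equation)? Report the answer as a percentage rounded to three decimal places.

2.955%

Ex-ante: (1 + 0.1000)/(1 + 0.0180) − 1 = 8.0550%
Ex-post: (1 + 0.1000)/(1 − 0.0091) − 1 = 11.0102%
Difference (ex-post − ex-ante) = 2.9552% → 2.955%.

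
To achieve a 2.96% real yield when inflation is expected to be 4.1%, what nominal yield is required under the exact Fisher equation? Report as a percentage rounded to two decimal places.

(1 + i) = (1 + r)(1 + π) = 1.02960 × 1.04100 = 1.0718136
i = 1.0718136 − 1, so the required nominal rate is 7.18%.

7.18%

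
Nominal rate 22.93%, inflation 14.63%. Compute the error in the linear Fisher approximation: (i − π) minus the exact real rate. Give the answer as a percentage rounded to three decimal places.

Approximate: r ≈ 22.930% − 14.630% = 8.3000%
Exact: (1 + 0.2293)/(1 + 0.1463) − 1 = 7.2407%
Error = 8.3000% − 7.2407% = 1.0593% → 1.059%.

1.059%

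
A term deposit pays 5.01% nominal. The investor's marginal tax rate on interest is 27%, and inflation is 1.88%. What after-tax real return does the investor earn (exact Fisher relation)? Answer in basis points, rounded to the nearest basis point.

After-tax nominal return = 5.01% × (1 − 0.27) = 3.6573%.
1 + r = 1.036573 / 1.01880 = 1.017445
After-tax real rate = 1.017445 − 1 → 174 basis points.

174 basis points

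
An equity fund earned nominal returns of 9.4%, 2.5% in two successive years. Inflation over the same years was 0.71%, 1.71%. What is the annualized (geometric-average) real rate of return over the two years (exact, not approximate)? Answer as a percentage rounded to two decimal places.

Compound the nominal returns: 1.0940 × 1.0250 = 1.12135000.
Compound inflation: 1.0071 × 1.0171 = 1.02432141.
Deflate: 1.12135000 / 1.02432141 = 1.09472475.
Annualized real rate = 1.09472475^(1/2) − 1 = 4.6291% → 4.63%.

4.63%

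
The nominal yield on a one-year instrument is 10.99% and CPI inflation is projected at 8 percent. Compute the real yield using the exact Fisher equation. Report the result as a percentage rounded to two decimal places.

By the Fisher identity, 1 + r = (1 + i)/(1 + π).
1 + r = 1.10990 / 1.08000 = 1.027685
r = 1.027685 − 1 = 2.7685%, i.e. 2.77%.

2.77%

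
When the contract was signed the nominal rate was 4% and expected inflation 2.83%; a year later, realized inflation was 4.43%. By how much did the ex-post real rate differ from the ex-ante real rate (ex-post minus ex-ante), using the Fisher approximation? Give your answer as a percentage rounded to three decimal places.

Ex-ante: 4% − 2.83% = 1.170%
Ex-post: 4% − 4.43% = -0.430%
Difference (ex-post − ex-ante) = -1.6000% → -1.600%.

-1.600%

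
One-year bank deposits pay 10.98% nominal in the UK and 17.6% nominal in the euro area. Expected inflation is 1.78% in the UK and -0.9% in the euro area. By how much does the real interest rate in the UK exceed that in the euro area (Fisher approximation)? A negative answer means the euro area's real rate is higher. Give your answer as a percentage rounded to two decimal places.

-9.30%

The UK: 10.98% − 1.78% = 9.200%
The euro area: 17.6% − (-0.9%) = 18.500%
Differential = -9.300% → -9.30%.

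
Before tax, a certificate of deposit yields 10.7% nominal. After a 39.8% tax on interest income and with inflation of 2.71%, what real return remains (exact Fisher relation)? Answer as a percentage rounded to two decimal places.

3.63%

After-tax nominal return = 10.7% × (1 − 0.398) = 6.4414%.
1 + r = 1.064414 / 1.02710 = 1.036329
After-tax real rate = 1.036329 − 1 → 3.63%.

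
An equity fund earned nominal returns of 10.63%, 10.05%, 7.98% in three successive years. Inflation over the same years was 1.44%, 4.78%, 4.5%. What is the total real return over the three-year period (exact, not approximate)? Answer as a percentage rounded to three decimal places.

Compound the nominal returns: 1.1063 × 1.1005 × 1.0798 = 1.314638.
Compound inflation: 1.0144 × 1.0478 × 1.0450 = 1.110718.
Deflate: 1.314638 / 1.110718 = 1.183593.
Total real return = 1.183593 − 1 → 18.359%.

18.359%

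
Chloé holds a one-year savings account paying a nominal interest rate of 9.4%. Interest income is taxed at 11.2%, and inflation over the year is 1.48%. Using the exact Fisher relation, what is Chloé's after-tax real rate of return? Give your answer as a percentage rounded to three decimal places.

6.767%

After-tax nominal return = 9.4% × (1 − 0.112) = 8.3472%.
1 + r = 1.083472 / 1.01480 = 1.067670
After-tax real rate = 1.067670 − 1 → 6.767%.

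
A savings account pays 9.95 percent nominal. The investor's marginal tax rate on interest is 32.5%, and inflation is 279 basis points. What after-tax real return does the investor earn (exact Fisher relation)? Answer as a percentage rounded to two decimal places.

3.82%

After-tax nominal return = 9.95% × (1 − 0.325) = 6.71625%.
1 + r = 1.0671625 / 1.02790 = 1.038197
After-tax real rate = 1.038197 − 1 → 3.82%.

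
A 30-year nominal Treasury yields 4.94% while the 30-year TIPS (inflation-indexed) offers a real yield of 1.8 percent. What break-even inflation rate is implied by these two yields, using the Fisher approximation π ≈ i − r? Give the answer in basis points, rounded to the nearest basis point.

π ≈ i − r = 4.94% − 1.8% → 314 basis points.

314 basis points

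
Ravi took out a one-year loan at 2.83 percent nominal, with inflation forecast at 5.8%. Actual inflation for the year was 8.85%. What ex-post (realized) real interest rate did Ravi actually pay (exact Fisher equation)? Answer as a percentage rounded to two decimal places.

-5.53%

Ex-post: (1 + 0.0283)/(1 + 0.0885) − 1 = -5.5305%
So the realized real rate is -5.53%.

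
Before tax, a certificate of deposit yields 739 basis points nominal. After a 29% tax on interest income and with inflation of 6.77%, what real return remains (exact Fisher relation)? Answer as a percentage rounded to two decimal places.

-1.43%

After-tax nominal return = 7.39% × (1 − 0.29) = 5.2469%.
1 + r = 1.052469 / 1.06770 = 0.985735
After-tax real rate = 0.985735 − 1 → -1.43%.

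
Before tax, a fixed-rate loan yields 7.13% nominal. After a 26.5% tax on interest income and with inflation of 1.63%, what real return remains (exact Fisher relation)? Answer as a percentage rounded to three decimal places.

After-tax nominal return = 7.13% × (1 − 0.265) = 5.24055%.
1 + r = 1.0524055 / 1.01630 = 1.035526
After-tax real rate = 1.035526 − 1 → 3.553%.

3.553%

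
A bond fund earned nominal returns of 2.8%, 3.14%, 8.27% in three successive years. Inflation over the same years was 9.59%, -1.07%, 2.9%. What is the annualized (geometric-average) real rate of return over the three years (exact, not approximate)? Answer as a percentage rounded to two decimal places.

Nominal growth factor = 1.0280 × 1.0314 × 1.0827 = 1.14796429
Price-level growth factor = 1.0959 × 0.9893 × 1.0290 = 1.11561491
Real growth factor = 1.14796429 / 1.11561491 = 1.02899690
Annualized real rate = 1.02899690^(1/3) − 1 = 0.9574% → 0.96%.

0.96%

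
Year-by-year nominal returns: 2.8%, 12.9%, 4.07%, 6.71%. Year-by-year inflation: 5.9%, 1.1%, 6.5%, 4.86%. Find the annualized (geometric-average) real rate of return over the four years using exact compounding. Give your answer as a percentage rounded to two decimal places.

1.89%

Compound the nominal returns: 1.0280 × 1.1290 × 1.0407 × 1.0671 = 1.288895570.
Compound inflation: 1.0590 × 1.0110 × 1.0650 × 1.0486 = 1.195656907.
Deflate: 1.288895570 / 1.195656907 = 1.077981119.
Annualized real rate = 1.077981119^(1/4) − 1 = 1.89498% → 1.89%.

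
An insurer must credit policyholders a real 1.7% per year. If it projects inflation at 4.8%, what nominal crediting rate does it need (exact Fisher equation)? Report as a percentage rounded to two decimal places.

(1 + i) = (1 + r)(1 + π) = 1.01700 × 1.04800 = 1.065816
i = 1.065816 − 1, so the required nominal rate is 6.58%.

6.58%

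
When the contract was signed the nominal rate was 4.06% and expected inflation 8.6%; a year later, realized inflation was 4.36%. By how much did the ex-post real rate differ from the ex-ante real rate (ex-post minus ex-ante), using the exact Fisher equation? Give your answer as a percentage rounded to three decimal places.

3.893%

Ex-ante: (1 + 0.0406)/(1 + 0.0860) − 1 = -4.1805%
Ex-post: (1 + 0.0406)/(1 + 0.0436) − 1 = -0.2875%
Difference (ex-post − ex-ante) = 3.8930% → 3.893%.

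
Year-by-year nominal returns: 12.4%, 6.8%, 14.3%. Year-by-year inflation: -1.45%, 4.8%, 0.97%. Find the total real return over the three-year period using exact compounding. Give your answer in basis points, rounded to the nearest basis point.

3158 basis points

Nominal growth factor = 1.1240 × 1.0680 × 1.1430 = 1.3720938
Price-level growth factor = 0.9855 × 1.0480 × 1.0097 = 1.0428222
Real growth factor = 1.3720938 / 1.0428222 = 1.3157504
Total real return = 1.3157504 − 1 → 3158 basis points.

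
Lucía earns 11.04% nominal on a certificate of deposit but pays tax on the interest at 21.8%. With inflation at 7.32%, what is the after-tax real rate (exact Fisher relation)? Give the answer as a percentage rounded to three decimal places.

After-tax nominal return = 11.04% × (1 − 0.218) = 8.63328%.
1 + r = 1.0863328 / 1.07320 = 1.012237
After-tax real rate = 1.012237 − 1 → 1.224%.

1.224%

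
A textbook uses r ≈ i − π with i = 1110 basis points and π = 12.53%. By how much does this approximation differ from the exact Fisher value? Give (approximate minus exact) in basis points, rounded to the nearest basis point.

Approximate: r ≈ 11.100% − 12.530% = -1.4300%
Exact: (1 + 0.1110)/(1 + 0.1253) − 1 = -1.2708%
Error = -1.4300% − (-1.2708%) = -0.1592% → -16 basis points.

-16 basis points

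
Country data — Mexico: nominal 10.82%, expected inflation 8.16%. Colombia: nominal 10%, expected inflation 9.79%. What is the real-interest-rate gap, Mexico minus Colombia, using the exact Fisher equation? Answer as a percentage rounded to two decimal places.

Mexico: (1 + 0.1082)/(1 + 0.0816) − 1 = 2.4593%
Colombia: (1 + 0.1000)/(1 + 0.0979) − 1 = 0.1913%
Differential = 2.4593% − 0.1913% = 2.2680% → 2.27%.

2.27%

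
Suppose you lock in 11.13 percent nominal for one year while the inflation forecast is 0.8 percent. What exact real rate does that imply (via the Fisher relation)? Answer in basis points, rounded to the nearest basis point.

1 + r = 1.11130 / 1.00800 = 1.102480
r = 1.102480 − 1 = 10.2480%, i.e. 1025 basis points.

1025 basis points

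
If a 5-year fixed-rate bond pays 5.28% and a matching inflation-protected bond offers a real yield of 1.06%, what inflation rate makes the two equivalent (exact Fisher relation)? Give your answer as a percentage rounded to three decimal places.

4.176%

(1 + π) = (1 + i)/(1 + r) = 1.05280 / 1.01060 = 1.041757
Break-even inflation = 1.041757 − 1 → 4.176%.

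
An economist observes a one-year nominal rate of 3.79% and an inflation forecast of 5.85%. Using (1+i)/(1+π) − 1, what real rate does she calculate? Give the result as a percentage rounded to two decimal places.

1 + r = 1.03790 / 1.05850 = 0.980538
r = 0.980538 − 1 = -1.9462%, i.e. -1.95%.

-1.95%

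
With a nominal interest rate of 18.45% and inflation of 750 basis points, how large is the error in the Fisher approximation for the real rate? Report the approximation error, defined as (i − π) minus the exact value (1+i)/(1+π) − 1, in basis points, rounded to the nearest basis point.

Approximate: r ≈ 18.450% − 7.500% = 10.9500%
Exact: (1 + 0.1845)/(1 + 0.0750) − 1 = 10.1860%
Error = 10.9500% − 10.1860% = 0.7640% → 76 basis points.

76 basis points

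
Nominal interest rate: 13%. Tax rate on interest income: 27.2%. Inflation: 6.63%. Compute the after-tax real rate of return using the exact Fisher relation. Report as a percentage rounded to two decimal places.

After-tax nominal return = 13% × (1 − 0.272) = 9.4640%.
1 + r = 1.09464 / 1.06630 = 1.026578
After-tax real rate = 1.026578 − 1 → 2.66%.

2.66%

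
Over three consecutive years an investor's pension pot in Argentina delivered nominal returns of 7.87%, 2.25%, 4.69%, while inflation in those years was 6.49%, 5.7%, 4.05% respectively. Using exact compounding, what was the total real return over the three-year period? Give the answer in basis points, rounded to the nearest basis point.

-141 basis points

Nominal growth factor = 1.0787 × 1.0225 × 1.0469 = 1.154700
Price-level growth factor = 1.0649 × 1.0570 × 1.0405 = 1.171186
Real growth factor = 1.154700 / 1.171186 = 0.985924
Total real return = 0.985924 − 1 → -141 basis points.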